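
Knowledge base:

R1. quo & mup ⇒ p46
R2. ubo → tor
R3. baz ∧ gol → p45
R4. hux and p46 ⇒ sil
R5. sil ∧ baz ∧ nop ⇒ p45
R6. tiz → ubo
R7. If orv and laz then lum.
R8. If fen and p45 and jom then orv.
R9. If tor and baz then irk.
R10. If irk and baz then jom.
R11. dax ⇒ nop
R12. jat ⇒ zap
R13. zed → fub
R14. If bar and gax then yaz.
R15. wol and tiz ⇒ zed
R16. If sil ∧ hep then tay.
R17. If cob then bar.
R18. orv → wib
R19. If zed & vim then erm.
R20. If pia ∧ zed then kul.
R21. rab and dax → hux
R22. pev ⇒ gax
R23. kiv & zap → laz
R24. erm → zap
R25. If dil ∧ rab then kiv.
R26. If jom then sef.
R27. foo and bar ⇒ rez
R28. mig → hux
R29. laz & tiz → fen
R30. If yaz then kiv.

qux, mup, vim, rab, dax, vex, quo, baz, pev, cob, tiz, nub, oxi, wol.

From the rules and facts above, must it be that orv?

p46  (by R1: quo, mup)
ubo  (by R6: tiz)
nop  (by R11: dax)
zed  (by R15: wol, tiz)
bar  (by R17: cob)
erm  (by R19: zed, vim)
hux  (by R21: rab, dax)
gax  (by R22: pev)
zap  (by R24: erm)
tor  (by R2: ubo)
sil  (by R4: hux, p46)
p45  (by R5: sil, baz, nop)
irk  (by R9: tor, baz)
jom  (by R10: irk, baz)
yaz  (by R14: bar, gax)
kiv  (by R30: yaz)
laz  (by R23: kiv, zap)
fen  (by R29: laz, tiz)
orv  (by R8: fen, p45, jom)

Yes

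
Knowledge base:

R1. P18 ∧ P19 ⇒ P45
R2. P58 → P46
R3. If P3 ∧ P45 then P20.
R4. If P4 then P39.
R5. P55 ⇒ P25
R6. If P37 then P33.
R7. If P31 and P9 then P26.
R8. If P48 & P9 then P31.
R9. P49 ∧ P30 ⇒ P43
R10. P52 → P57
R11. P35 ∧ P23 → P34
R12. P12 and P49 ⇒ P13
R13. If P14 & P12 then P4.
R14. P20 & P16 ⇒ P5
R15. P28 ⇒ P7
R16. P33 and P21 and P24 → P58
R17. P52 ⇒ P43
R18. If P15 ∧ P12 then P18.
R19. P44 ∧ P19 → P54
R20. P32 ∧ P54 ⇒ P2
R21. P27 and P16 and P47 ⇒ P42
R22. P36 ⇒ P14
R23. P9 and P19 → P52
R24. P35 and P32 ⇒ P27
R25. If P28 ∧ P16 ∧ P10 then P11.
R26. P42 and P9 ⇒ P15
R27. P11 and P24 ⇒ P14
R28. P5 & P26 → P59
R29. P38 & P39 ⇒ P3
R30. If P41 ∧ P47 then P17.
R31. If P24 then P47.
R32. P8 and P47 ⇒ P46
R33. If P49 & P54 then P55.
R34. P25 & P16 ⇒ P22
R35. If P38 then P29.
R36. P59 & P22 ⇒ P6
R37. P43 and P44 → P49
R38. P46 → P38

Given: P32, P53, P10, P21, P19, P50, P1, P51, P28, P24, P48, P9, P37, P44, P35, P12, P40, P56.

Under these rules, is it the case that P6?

No

Forward chaining from the given facts derives: P33, P31, P7, P58, P54, P2, P52, P27, P47, P46, P26, P57, P43, P49, P38, P13, P55, P29, P25.
The only rule concluding P6 is R36, which needs P59; that is never established.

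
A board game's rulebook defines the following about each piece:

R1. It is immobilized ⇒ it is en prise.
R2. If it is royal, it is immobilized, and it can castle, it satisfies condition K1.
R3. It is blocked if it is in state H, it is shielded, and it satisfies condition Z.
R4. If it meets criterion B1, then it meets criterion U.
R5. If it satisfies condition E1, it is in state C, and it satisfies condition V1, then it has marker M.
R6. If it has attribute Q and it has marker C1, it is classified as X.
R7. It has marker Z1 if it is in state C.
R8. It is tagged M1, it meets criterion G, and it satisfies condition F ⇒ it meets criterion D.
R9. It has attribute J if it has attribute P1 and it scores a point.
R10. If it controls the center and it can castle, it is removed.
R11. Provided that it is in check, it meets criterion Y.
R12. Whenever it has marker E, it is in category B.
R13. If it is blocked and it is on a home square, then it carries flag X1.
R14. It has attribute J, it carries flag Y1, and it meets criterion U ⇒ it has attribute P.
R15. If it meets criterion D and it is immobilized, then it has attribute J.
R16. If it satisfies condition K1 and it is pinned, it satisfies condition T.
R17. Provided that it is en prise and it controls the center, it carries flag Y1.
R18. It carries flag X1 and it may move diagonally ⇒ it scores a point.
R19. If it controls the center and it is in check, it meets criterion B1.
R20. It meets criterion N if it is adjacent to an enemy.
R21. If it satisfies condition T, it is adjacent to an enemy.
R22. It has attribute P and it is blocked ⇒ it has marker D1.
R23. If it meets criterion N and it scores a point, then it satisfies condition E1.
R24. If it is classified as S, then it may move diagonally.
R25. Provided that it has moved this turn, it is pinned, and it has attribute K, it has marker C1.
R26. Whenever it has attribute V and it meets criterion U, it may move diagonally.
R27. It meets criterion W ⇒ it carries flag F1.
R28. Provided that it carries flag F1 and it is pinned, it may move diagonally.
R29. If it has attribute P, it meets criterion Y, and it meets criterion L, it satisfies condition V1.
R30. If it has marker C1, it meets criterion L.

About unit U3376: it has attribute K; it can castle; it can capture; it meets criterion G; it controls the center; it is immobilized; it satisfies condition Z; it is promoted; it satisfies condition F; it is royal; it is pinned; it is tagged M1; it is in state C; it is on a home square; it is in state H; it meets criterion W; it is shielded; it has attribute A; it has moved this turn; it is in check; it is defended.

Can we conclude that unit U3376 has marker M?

Yes

By R1 (it is immobilized): it is en prise.
By R2 (it is royal, it is immobilized, it can castle): it satisfies condition K1.
By R3 (it is in state H, it is shielded, it satisfies condition Z): it is blocked.
By R8 (it is tagged M1, it meets criterion G, it satisfies condition F): it meets criterion D.
By R11 (it is in check): it meets criterion Y.
By R13 (it is blocked, it is on a home square): it carries flag X1.
By R15 (it meets criterion D, it is immobilized): it has attribute J.
By R16 (it satisfies condition K1, it is pinned): it satisfies condition T.
By R17 (it is en prise, it controls the center): it carries flag Y1.
By R19 (it controls the center, it is in check): it meets criterion B1.
By R21 (it satisfies condition T): it is adjacent to an enemy.
By R25 (it has moved this turn, it is pinned, it has attribute K): it has marker C1.
By R27 (it meets criterion W): it carries flag F1.
By R28 (it carries flag F1, it is pinned): it may move diagonally.
By R30 (it has marker C1): it meets criterion L.
By R4 (it meets criterion B1): it meets criterion U.
By R14 (it has attribute J, it carries flag Y1, it meets criterion U): it has attribute P.
By R18 (it carries flag X1, it may move diagonally): it scores a point.
By R20 (it is adjacent to an enemy): it meets criterion N.
By R23 (it meets criterion N, it scores a point): it satisfies condition E1.
By R29 (it has attribute P, it meets criterion Y, it meets criterion L): it satisfies condition V1.
By R5 (it satisfies condition E1, it is in state C, it satisfies condition V1): it has marker M.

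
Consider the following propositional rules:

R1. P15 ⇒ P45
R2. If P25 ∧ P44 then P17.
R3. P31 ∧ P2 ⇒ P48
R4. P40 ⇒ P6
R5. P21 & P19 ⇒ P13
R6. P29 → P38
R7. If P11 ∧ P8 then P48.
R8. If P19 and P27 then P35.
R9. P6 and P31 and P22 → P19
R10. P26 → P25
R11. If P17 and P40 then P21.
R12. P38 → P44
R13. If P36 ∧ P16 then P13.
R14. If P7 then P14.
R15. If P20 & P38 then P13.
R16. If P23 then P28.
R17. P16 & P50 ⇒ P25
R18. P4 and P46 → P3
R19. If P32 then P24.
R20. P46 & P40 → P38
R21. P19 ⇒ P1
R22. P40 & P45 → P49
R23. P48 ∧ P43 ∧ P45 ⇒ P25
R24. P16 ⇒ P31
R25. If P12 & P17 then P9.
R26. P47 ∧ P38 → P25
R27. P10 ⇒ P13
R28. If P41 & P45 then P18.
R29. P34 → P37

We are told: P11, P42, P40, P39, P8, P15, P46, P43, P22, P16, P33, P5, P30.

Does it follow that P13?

P45  (by R1: P15)
P6  (by R4: P40)
P48  (by R7: P11, P8)
P38  (by R20: P46, P40)
P25  (by R23: P48, P43, P45)
P31  (by R24: P16)
P19  (by R9: P6, P31, P22)
P44  (by R12: P38)
P17  (by R2: P25, P44)
P21  (by R11: P17, P40)
P13  (by R5: P21, P19)

Yes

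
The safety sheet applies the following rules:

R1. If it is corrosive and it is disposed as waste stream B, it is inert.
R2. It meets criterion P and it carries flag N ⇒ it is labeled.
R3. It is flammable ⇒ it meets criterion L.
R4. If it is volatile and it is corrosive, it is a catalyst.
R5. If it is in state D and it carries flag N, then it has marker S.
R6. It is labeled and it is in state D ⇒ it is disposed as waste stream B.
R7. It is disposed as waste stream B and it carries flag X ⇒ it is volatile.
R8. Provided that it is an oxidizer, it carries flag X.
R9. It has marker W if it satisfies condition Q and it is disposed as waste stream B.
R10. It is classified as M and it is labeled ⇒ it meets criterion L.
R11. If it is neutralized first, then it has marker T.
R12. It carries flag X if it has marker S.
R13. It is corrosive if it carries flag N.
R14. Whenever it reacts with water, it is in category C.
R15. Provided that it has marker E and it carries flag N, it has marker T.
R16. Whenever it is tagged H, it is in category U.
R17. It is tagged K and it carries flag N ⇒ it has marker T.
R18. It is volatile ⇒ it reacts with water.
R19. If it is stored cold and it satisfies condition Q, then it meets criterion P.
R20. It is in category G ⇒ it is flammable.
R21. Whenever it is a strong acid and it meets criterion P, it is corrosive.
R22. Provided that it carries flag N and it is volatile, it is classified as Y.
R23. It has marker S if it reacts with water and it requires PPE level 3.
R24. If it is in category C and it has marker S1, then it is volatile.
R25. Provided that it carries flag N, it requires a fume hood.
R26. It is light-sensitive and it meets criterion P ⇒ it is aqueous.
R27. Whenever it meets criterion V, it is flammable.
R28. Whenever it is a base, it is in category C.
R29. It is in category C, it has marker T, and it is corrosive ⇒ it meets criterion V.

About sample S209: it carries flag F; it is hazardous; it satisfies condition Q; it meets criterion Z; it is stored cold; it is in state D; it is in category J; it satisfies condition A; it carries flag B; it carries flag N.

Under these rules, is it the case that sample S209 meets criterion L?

Forward chaining from the given facts derives: has marker S, carries flag X, is corrosive, meets criterion P, requires a fume hood, is labeled, is disposed as waste stream B, is volatile, has marker W, reacts with water, is classified as Y, is inert, is a catalyst, is in category C.
Rules concluding "it meets criterion L": R3 needs "it is flammable"; R10 needs "it is classified as M" — none of these are established.

No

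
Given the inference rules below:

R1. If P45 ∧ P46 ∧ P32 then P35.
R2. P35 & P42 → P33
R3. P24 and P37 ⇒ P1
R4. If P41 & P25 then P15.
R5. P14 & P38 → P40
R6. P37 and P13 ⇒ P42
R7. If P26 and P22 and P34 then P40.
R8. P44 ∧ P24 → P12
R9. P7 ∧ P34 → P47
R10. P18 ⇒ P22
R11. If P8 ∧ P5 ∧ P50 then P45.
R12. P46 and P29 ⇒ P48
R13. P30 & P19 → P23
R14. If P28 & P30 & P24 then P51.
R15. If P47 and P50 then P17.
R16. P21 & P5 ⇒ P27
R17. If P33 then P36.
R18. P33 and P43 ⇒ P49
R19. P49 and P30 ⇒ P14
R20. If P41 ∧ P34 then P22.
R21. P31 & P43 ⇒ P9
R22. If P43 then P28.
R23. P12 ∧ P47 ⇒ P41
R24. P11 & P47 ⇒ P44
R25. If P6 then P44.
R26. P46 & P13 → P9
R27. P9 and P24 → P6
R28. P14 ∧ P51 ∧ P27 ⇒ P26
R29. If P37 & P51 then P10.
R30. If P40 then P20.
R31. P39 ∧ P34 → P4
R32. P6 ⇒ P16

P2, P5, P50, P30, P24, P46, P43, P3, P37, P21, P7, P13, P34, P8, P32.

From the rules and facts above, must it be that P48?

No

Forward chaining from the given facts derives: P1, P42, P47, P45, P17, P27, P28, P9, P6, P16, P35, P33, P51, P36, P49, P14, P44, P26, P10, P12, P41, P22, P40, P20.
The only rule concluding P48 is R12, which needs P29; that is never established.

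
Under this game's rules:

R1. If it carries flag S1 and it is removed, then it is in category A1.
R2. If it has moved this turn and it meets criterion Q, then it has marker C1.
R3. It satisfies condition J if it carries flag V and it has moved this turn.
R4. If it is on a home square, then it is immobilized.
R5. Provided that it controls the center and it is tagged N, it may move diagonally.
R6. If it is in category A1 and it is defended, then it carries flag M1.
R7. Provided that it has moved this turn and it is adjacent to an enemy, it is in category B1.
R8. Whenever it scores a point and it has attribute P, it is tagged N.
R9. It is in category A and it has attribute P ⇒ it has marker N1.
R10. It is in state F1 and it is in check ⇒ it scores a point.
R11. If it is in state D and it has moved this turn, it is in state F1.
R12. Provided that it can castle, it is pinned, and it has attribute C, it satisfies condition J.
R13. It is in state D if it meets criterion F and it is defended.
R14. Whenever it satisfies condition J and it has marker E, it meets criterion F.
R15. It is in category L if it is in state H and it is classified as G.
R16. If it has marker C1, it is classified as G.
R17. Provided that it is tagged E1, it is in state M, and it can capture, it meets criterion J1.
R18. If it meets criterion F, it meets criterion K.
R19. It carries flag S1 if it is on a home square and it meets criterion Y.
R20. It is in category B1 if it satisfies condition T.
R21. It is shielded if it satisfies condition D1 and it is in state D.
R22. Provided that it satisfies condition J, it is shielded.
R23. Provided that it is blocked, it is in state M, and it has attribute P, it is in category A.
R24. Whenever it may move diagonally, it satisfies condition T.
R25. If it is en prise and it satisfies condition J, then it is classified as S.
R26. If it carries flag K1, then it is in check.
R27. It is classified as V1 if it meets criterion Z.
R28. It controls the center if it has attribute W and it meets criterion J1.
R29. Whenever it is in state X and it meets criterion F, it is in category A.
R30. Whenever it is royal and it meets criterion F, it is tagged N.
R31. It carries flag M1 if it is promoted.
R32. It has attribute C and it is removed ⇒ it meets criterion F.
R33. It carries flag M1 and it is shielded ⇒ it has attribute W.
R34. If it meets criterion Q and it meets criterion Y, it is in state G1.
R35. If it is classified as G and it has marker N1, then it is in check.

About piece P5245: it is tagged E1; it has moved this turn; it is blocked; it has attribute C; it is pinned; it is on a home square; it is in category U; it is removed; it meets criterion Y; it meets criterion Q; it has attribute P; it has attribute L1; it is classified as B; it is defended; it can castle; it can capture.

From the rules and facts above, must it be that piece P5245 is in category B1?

Forward chaining from the given facts derives: has marker C1, is immobilized, satisfies condition J, is classified as G, carries flag S1, is shielded, meets criterion F, is in state G1, is in category A1, carries flag M1, is in state D, meets criterion K, has attribute W, is in state F1.
Rules concluding "it is in category B1": R7 needs "it is adjacent to an enemy"; R20 needs "it satisfies condition T" — none of these are established.

No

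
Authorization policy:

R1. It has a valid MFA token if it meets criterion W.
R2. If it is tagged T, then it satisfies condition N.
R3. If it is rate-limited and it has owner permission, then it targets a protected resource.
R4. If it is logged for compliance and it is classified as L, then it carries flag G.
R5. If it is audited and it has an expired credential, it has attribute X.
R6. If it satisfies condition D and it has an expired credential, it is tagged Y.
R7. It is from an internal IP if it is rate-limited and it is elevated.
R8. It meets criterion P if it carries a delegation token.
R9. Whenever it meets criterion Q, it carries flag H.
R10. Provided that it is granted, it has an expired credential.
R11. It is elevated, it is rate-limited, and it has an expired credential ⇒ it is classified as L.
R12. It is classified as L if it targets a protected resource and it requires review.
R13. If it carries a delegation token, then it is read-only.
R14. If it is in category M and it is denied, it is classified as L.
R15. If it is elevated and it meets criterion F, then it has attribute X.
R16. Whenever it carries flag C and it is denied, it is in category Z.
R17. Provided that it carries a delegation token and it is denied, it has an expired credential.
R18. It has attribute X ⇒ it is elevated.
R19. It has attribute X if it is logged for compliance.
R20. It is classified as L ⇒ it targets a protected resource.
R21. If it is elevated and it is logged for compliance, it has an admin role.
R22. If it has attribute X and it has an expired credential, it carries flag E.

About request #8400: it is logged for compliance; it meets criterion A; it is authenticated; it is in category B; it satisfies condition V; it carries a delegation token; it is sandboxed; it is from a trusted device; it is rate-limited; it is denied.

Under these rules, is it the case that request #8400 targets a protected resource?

By R17 (it carries a delegation token, it is denied): it has an expired credential.
By R19 (it is logged for compliance): it has attribute X.
By R18 (it has attribute X): it is elevated.
By R11 (it is elevated, it is rate-limited, it has an expired credential): it is classified as L.
By R20 (it is classified as L): it targets a protected resource.

Yes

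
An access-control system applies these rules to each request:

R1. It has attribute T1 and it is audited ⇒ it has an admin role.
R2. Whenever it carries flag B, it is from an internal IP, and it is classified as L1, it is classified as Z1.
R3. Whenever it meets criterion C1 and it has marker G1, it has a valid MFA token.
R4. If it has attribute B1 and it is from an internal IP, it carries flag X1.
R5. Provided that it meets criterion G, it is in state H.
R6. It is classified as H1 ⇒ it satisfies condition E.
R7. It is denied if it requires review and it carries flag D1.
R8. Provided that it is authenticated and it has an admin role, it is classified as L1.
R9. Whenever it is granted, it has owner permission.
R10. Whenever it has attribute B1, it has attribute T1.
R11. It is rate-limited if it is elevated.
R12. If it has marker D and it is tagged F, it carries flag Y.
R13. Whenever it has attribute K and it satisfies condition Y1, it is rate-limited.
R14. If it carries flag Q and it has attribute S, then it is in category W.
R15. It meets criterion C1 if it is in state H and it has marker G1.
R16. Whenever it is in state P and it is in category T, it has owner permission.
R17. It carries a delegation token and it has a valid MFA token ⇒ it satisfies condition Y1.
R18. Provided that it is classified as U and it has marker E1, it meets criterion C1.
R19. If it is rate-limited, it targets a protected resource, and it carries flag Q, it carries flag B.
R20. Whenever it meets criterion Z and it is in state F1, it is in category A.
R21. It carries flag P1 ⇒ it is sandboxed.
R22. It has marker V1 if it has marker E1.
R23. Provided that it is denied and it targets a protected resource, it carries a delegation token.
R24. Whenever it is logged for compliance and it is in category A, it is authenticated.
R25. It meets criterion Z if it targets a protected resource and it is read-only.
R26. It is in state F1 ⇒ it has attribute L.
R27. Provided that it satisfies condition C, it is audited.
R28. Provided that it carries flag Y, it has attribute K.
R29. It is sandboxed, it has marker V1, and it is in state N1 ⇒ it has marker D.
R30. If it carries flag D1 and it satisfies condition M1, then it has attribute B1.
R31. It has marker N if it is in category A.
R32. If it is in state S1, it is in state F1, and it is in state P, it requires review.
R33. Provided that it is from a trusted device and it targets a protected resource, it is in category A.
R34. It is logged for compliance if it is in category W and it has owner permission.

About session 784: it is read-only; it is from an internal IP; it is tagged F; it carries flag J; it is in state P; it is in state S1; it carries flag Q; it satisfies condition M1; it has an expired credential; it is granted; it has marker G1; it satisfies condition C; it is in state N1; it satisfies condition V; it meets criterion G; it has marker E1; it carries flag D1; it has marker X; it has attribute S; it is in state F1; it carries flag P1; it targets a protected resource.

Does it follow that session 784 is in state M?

No

Forward chaining from the given facts derives: is in state H, has owner permission, is in category W, meets criterion C1, is sandboxed, has marker V1, meets criterion Z, has attribute L, is audited, has marker D, has attribute B1, requires review, is logged for compliance, has a valid MFA token, carries flag X1, is denied, has attribute T1, carries flag Y, is in category A, carries a delegation token, is authenticated, has attribute K, has marker N, has an admin role, is classified as L1, satisfies condition Y1, is rate-limited, carries flag B, is classified as Z1.
No rule has "it is in state M" as its conclusion, and it is not among the given facts.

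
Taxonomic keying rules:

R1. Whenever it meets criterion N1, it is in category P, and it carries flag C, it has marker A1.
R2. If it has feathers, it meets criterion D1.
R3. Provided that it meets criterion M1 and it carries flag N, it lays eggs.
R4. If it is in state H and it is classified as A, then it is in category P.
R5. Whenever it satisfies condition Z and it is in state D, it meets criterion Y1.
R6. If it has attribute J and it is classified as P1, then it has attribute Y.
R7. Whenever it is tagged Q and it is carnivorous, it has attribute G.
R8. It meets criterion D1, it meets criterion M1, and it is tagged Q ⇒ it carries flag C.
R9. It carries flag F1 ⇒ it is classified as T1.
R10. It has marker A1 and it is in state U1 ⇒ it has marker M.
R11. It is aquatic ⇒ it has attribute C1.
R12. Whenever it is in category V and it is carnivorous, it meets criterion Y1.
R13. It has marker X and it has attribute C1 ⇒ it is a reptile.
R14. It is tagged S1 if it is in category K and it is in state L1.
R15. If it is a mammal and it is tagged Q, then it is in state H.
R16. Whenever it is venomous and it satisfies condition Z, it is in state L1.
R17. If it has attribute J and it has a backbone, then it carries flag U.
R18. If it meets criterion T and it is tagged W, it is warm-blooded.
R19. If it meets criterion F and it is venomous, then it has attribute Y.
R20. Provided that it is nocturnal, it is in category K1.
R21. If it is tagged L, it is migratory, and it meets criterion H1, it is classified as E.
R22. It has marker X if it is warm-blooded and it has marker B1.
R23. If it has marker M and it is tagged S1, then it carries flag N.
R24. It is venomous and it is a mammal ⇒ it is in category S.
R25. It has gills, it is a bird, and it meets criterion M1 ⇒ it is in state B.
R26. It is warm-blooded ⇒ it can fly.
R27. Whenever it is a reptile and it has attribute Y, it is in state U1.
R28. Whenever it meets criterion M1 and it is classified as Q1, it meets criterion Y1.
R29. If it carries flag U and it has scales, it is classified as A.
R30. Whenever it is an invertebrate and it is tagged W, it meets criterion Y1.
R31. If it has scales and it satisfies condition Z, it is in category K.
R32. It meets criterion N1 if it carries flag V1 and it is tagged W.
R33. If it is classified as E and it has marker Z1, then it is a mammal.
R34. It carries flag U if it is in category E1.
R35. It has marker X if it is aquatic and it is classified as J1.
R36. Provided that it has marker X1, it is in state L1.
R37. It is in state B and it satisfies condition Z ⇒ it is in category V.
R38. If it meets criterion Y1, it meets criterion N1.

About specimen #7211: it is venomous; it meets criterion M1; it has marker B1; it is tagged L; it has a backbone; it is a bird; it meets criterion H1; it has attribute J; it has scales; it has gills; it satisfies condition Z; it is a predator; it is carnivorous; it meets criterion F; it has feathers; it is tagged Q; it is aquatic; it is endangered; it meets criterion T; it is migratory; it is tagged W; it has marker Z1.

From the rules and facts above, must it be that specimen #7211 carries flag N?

Yes

By R2 (it has feathers): it meets criterion D1.
By R8 (it meets criterion D1, it meets criterion M1, it is tagged Q): it carries flag C.
By R11 (it is aquatic): it has attribute C1.
By R16 (it is venomous, it satisfies condition Z): it is in state L1.
By R17 (it has attribute J, it has a backbone): it carries flag U.
By R18 (it meets criterion T, it is tagged W): it is warm-blooded.
By R19 (it meets criterion F, it is venomous): it has attribute Y.
By R21 (it is tagged L, it is migratory, it meets criterion H1): it is classified as E.
By R22 (it is warm-blooded, it has marker B1): it has marker X.
By R25 (it has gills, it is a bird, it meets criterion M1): it is in state B.
By R29 (it carries flag U, it has scales): it is classified as A.
By R31 (it has scales, it satisfies condition Z): it is in category K.
By R33 (it is classified as E, it has marker Z1): it is a mammal.
By R37 (it is in state B, it satisfies condition Z): it is in category V.
By R12 (it is in category V, it is carnivorous): it meets criterion Y1.
By R13 (it has marker X, it has attribute C1): it is a reptile.
By R14 (it is in category K, it is in state L1): it is tagged S1.
By R15 (it is a mammal, it is tagged Q): it is in state H.
By R27 (it is a reptile, it has attribute Y): it is in state U1.
By R38 (it meets criterion Y1): it meets criterion N1.
By R4 (it is in state H, it is classified as A): it is in category P.
By R1 (it meets criterion N1, it is in category P, it carries flag C): it has marker A1.
By R10 (it has marker A1, it is in state U1): it has marker M.
By R23 (it has marker M, it is tagged S1): it carries flag N.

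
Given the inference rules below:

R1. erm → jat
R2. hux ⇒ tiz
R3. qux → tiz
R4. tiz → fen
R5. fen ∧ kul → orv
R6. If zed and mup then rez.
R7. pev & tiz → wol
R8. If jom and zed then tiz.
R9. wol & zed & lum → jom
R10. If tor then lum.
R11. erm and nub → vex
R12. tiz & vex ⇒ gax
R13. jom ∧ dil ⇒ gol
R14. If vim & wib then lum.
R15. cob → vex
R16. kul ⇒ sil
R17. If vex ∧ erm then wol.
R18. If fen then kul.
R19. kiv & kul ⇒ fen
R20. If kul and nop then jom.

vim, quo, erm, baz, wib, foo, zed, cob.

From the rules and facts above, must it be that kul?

Yes

lum  (by R14: vim, wib)
vex  (by R15: cob)
wol  (by R17: vex, erm)
jom  (by R9: wol, zed, lum)
tiz  (by R8: jom, zed)
fen  (by R4: tiz)
kul  (by R18: fen)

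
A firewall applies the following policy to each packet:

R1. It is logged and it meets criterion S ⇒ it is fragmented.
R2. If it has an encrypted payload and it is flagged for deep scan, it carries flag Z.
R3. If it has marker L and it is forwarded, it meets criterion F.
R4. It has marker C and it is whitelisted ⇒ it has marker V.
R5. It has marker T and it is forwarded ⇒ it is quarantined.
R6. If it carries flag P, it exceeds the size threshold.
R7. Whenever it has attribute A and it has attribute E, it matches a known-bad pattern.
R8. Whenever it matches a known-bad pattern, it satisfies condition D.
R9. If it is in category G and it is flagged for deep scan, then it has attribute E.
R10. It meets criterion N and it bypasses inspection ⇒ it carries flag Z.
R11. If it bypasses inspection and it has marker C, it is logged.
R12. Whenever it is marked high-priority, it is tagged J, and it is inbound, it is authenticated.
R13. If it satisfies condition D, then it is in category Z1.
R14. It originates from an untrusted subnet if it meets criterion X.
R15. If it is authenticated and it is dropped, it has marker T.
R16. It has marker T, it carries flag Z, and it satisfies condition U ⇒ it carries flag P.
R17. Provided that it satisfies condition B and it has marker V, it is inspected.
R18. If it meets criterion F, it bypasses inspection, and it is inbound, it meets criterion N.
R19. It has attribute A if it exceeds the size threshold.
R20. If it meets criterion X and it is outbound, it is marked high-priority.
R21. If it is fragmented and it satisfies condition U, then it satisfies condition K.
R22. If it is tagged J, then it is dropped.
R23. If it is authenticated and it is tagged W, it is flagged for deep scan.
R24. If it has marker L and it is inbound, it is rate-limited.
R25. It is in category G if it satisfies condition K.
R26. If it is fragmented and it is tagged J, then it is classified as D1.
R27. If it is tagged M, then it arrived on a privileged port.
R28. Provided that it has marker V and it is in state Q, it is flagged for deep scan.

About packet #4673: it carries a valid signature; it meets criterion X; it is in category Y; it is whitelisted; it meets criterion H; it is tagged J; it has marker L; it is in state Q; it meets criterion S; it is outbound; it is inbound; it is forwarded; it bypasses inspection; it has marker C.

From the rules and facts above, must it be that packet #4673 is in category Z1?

Forward chaining from the given facts derives: meets criterion F, has marker V, is logged, originates from an untrusted subnet, meets criterion N, is marked high-priority, is dropped, is rate-limited, is flagged for deep scan, is fragmented, carries flag Z, is authenticated, has marker T, is classified as D1, is quarantined.
The only rule concluding "it is in category Z1" is R13, which needs "it satisfies condition D"; that is never established.

No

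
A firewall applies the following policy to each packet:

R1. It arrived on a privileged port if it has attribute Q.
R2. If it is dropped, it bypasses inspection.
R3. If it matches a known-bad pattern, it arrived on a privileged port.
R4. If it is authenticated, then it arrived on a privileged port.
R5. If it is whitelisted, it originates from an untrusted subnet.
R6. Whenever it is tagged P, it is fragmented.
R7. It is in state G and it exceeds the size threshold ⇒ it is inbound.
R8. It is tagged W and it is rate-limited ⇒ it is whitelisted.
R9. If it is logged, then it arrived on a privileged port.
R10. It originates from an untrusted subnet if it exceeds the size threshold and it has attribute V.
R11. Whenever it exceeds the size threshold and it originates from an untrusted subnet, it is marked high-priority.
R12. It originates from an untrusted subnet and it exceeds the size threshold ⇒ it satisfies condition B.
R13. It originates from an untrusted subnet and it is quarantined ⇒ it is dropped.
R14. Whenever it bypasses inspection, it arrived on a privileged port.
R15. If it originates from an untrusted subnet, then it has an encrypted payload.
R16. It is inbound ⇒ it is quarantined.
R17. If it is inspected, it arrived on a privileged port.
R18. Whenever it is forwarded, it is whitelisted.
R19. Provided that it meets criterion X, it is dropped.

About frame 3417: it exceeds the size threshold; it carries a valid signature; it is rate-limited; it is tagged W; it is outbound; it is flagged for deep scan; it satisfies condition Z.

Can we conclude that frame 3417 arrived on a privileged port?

Forward chaining from the given facts derives: is whitelisted, originates from an untrusted subnet, is marked high-priority, satisfies condition B, has an encrypted payload.
Rules concluding "it arrived on a privileged port": R1 needs "it has attribute Q"; R3 needs "it matches a known-bad pattern"; R4 needs "it is authenticated"; R9 needs "it is logged"; R14 needs "it bypasses inspection"; R17 needs "it is inspected" — none of these are established.

No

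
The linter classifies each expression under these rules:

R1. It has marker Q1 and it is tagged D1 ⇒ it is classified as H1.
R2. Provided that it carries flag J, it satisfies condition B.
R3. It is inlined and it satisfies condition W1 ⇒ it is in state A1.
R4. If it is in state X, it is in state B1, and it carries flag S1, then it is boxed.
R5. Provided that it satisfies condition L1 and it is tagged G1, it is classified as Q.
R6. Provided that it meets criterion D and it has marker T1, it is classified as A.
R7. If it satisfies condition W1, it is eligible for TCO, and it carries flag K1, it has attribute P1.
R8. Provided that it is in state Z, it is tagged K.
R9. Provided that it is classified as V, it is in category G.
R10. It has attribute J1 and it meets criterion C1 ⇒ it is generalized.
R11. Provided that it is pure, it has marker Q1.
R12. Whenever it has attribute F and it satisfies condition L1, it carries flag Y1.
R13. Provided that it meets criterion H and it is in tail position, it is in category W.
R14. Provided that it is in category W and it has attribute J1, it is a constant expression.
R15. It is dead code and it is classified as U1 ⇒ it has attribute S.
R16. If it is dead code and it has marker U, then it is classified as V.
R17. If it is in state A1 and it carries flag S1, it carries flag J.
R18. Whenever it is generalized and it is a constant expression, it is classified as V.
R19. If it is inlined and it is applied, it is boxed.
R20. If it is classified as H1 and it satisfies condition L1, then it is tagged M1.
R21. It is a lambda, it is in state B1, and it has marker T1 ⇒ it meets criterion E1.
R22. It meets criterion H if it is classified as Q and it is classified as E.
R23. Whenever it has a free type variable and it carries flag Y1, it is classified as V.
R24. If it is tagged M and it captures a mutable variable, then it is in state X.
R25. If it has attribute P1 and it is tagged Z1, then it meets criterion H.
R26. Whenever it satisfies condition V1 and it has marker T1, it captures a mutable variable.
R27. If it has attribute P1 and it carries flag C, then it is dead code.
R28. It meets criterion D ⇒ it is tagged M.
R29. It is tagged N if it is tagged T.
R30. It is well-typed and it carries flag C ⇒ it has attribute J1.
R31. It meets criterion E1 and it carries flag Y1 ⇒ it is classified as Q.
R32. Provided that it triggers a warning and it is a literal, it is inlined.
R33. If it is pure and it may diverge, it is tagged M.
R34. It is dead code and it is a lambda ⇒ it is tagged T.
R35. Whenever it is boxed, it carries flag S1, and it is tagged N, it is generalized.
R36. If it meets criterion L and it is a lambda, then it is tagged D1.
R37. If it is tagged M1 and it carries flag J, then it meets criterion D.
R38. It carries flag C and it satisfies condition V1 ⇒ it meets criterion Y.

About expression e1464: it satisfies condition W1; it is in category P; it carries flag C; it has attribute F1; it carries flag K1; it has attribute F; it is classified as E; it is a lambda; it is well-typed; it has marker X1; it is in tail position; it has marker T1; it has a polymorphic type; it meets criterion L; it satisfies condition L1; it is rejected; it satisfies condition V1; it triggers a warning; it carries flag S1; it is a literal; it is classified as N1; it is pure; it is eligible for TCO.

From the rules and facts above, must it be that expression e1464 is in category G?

No

Forward chaining from the given facts derives: has attribute P1, has marker Q1, carries flag Y1, captures a mutable variable, is dead code, has attribute J1, is inlined, is tagged T, is tagged D1, meets criterion Y, is classified as H1, is in state A1, carries flag J, is tagged M1, is tagged N, meets criterion D, satisfies condition B, is classified as A, is tagged M, is in state X.
The only rule concluding "it is in category G" is R9, which needs "it is classified as V"; that is never established.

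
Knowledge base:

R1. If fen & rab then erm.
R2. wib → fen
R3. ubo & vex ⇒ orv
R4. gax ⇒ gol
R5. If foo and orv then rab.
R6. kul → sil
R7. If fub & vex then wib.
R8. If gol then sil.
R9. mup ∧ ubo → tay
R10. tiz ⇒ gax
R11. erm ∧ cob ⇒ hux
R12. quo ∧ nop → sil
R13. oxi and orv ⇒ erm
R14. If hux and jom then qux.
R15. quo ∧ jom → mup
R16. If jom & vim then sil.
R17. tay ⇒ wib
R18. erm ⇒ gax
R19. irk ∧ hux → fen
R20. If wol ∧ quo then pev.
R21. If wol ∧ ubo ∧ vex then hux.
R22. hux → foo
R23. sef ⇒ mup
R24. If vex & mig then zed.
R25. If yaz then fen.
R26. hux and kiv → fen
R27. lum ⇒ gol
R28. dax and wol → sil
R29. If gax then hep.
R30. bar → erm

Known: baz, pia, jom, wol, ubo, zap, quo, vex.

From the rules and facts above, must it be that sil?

Yes

orv  (by R3: ubo, vex)
mup  (by R15: quo, jom)
hux  (by R21: wol, ubo, vex)
foo  (by R22: hux)
rab  (by R5: foo, orv)
tay  (by R9: mup, ubo)
wib  (by R17: tay)
fen  (by R2: wib)
erm  (by R1: fen, rab)
gax  (by R18: erm)
gol  (by R4: gax)
sil  (by R8: gol)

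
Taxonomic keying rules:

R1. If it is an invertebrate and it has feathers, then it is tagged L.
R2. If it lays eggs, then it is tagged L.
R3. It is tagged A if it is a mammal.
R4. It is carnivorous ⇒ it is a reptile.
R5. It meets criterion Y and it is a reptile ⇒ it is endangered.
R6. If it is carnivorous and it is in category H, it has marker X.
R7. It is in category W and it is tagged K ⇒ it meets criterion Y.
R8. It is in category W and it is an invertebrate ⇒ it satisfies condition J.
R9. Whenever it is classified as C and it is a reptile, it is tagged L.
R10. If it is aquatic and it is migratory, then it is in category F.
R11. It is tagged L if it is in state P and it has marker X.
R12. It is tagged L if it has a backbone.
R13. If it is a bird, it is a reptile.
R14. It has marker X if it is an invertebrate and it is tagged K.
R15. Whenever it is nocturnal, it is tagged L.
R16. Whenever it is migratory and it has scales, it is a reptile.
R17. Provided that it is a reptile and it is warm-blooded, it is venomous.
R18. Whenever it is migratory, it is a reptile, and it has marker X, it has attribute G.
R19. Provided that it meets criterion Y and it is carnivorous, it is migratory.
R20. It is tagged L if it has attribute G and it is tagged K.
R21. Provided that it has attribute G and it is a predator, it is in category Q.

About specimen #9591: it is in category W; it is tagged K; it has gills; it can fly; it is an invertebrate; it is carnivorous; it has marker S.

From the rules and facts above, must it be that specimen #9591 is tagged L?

Yes

By R4 (it is carnivorous): it is a reptile.
By R7 (it is in category W, it is tagged K): it meets criterion Y.
By R14 (it is an invertebrate, it is tagged K): it has marker X.
By R19 (it meets criterion Y, it is carnivorous): it is migratory.
By R18 (it is migratory, it is a reptile, it has marker X): it has attribute G.
By R20 (it has attribute G, it is tagged K): it is tagged L.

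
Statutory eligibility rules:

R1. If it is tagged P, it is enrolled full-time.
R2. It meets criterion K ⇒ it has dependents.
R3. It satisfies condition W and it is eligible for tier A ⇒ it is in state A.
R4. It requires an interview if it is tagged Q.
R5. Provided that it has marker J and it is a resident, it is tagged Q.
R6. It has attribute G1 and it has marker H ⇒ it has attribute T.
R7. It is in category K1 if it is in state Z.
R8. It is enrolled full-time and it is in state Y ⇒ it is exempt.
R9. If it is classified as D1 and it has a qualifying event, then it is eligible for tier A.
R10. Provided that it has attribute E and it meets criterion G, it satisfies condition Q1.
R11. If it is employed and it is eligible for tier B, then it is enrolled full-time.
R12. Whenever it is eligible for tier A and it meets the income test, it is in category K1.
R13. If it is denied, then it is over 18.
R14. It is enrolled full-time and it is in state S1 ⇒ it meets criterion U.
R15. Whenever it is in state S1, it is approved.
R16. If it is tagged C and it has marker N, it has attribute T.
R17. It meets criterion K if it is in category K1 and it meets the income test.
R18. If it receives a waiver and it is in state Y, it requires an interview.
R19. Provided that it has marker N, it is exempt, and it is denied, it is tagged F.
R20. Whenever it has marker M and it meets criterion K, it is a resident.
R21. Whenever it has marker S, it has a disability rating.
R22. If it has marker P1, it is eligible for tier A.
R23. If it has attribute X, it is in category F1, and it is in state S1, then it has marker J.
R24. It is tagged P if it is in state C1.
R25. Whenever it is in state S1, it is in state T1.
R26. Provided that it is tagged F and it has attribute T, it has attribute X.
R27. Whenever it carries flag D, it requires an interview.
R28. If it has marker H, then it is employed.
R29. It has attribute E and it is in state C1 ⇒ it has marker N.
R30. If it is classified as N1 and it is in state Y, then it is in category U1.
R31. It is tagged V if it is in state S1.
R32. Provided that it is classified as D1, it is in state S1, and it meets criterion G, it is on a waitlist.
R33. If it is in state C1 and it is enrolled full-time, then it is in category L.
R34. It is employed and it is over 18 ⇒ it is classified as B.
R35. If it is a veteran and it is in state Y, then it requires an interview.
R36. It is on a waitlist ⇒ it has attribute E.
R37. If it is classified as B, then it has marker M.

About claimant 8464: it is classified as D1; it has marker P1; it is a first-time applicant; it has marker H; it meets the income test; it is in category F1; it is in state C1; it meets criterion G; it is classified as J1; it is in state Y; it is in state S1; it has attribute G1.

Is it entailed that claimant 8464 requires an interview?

Forward chaining from the given facts derives: has attribute T, is approved, is eligible for tier A, is tagged P, is in state T1, is employed, is tagged V, is on a waitlist, has attribute E, is enrolled full-time, is exempt, satisfies condition Q1, is in category K1, meets criterion U, meets criterion K, has marker N, is in category L, has dependents.
Rules concluding "it requires an interview": R4 needs "it is tagged Q"; R18 needs "it receives a waiver"; R27 needs "it carries flag D"; R35 needs "it is a veteran" — none of these are established.

No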